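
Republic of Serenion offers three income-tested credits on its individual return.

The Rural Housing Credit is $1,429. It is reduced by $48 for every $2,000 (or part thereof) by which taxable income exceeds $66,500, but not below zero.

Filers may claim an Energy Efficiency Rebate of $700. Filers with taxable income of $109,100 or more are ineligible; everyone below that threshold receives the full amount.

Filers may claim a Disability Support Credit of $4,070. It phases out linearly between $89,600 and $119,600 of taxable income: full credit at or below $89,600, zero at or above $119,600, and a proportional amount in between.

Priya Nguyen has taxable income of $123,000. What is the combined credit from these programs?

$37

Rural Housing Credit: income exceeds $66,500 by $56,500, which is 29 full-or-partial $2,000 increments; reduction = 29 × $48 = $1,392, leaving $37.
Energy Efficiency Rebate: $123,000 meets or exceeds the $109,100 cutoff, so the credit is $0.
Disability Support Credit: $123,000 is at or above $119,600, so the credit is $0.
Total: $37 + $0 + $0 = $37.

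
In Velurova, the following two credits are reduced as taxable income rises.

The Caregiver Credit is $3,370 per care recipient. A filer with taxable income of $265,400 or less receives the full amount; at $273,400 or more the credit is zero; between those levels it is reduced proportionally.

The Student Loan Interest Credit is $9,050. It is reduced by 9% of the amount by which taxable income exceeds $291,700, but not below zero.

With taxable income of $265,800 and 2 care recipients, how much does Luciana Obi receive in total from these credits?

$15,453

Caregiver Credit: base = 2 × $3,370 = $6,740. $265,800 is $400 into a $8,000 phase-out range, leaving 7,600/8,000 of the credit: $6,740 × 7,600/8,000 = $6,403.
Student Loan Interest Credit: $265,800 is at or below the $291,700 threshold, so the full $9,050 applies.
Total: $6,403 + $9,050 = $15,453.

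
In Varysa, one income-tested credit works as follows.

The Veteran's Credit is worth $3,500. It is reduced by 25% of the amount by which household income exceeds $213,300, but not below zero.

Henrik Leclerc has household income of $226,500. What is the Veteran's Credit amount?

Veteran's Credit: 25% of the $13,200 excess over $213,300 is $3,300; credit = $3,500 − $3,300 = $200.

$200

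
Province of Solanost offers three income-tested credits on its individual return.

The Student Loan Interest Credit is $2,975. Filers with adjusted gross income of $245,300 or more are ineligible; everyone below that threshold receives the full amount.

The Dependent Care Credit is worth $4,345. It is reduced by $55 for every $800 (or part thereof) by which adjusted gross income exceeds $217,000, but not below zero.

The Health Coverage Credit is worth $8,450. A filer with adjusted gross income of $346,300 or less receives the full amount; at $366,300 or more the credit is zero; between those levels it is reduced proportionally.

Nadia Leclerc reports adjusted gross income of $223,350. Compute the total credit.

$15,330

Student Loan Interest Credit: $223,350 is below the $245,300 cutoff, so the full $2,975 applies.
Dependent Care Credit: income exceeds $217,000 by $6,350, which is 8 full-or-partial $800 increments; reduction = 8 × $55 = $440, leaving $3,905.
Health Coverage Credit: $223,350 is at or below the $346,300 threshold, so the full $8,450 applies.
Total: $2,975 + $3,905 + $8,450 = $15,330.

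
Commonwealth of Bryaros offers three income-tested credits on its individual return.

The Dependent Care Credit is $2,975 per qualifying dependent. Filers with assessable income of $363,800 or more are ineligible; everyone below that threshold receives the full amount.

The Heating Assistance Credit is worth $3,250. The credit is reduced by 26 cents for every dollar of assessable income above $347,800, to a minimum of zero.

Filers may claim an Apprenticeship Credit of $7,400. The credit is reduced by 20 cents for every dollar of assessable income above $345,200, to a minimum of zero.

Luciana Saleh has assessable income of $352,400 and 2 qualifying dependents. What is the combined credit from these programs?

Dependent Care Credit: base = 2 × $2,975 = $5,950. $352,400 is below the $363,800 cutoff, so the full $5,950 applies.
Heating Assistance Credit: 26% of the $4,600 excess over $347,800 is $1,196; credit = $3,250 − $1,196 = $2,054.
Apprenticeship Credit: 20% of the $7,200 excess over $345,200 is $1,440; credit = $7,400 − $1,440 = $5,960.
Total: $5,950 + $2,054 + $5,960 = $13,964.

$13,964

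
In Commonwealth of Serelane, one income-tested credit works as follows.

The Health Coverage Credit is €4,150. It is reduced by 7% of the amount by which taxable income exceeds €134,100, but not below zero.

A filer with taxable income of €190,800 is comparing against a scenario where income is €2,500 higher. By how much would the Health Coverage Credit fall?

€175

At €190,800 — 7% of the €56,700 excess over €134,100 is €3,969; credit = €4,150 − €3,969 = €181.
At €193,300 — 7% of the €59,200 excess over €134,100 is €4,144; credit = €4,150 − €4,144 = €6.
Lost: €181 − €6 = €175.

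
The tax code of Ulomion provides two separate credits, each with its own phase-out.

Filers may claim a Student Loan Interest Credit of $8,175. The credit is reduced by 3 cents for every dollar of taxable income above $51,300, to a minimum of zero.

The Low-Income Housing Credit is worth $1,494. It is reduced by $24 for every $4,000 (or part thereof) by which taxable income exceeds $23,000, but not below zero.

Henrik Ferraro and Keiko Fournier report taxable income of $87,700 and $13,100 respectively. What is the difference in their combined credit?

$1,500

Henrik ($87,700): Student Loan Interest Credit: 3% of the $36,400 excess over $51,300 is $1,092; credit = $8,175 − $1,092 = $7,083. Low-Income Housing Credit: income exceeds $23,000 by $64,700, which is 17 full-or-partial $4,000 increments; reduction = 17 × $24 = $408, leaving $1,086. total $7,083 + $1,086 = $8,169
Keiko ($13,100): Student Loan Interest Credit: $13,100 is at or below the $51,300 threshold, so the full $8,175 applies. Low-Income Housing Credit: $13,100 is at or below the $23,000 threshold, so the full $1,494 applies. total $8,175 + $1,494 = $9,669
Difference: |$8,169 − $9,669| = $1,500.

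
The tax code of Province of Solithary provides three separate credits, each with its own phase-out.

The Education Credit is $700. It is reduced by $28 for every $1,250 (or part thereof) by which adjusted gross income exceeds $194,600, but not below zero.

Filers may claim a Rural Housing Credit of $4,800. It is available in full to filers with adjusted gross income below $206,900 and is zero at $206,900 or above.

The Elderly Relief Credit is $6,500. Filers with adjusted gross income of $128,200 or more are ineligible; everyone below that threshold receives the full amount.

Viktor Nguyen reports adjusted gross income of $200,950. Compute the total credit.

Education Credit: income exceeds $194,600 by $6,350, which is 6 full-or-partial $1,250 increments; reduction = 6 × $28 = $168, leaving $532.
Rural Housing Credit: $200,950 is below the $206,900 cutoff, so the full $4,800 applies.
Elderly Relief Credit: $200,950 meets or exceeds the $128,200 cutoff, so the credit is $0.
Total: $532 + $4,800 + $0 = $5,332.

$5,332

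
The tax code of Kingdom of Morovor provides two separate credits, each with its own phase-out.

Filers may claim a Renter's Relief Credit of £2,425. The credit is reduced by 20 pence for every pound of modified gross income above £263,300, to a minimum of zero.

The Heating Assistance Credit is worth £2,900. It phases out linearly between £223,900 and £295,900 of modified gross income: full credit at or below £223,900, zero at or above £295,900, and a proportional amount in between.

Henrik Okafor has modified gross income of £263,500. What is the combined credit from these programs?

£3,690

Renter's Relief Credit: 20% of the £200 excess over £263,300 is £40; credit = £2,425 − £40 = £2,385.
Heating Assistance Credit: £263,500 is £39,600 into a £72,000 phase-out range, leaving 32,400/72,000 of the credit: £2,900 × 32,400/72,000 = £1,305.
Total: £2,385 + £1,305 = £3,690.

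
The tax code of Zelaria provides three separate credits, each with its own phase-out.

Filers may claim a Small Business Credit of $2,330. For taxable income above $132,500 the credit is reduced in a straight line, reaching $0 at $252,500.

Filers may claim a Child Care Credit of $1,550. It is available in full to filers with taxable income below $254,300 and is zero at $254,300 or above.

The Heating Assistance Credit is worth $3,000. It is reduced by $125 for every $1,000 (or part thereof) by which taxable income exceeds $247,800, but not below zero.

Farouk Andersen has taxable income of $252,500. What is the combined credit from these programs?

$3,925

Small Business Credit: $252,500 is at or above $252,500, so the credit is $0.
Child Care Credit: $252,500 is below the $254,300 cutoff, so the full $1,550 applies.
Heating Assistance Credit: income exceeds $247,800 by $4,700, which is 5 full-or-partial $1,000 increments; reduction = 5 × $125 = $625, leaving $2,375.
Total: $0 + $1,550 + $2,375 = $3,925.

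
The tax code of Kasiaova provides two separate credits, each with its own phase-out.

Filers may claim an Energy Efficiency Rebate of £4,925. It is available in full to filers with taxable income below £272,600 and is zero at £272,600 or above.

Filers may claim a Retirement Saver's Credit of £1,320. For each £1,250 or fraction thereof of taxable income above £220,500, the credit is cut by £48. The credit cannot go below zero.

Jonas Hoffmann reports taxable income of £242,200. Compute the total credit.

£5,381

Energy Efficiency Rebate: £242,200 is below the £272,600 cutoff, so the full £4,925 applies.
Retirement Saver's Credit: income exceeds £220,500 by £21,700, which is 18 full-or-partial £1,250 increments; reduction = 18 × £48 = £864, leaving £456.
Total: £4,925 + £456 = £5,381.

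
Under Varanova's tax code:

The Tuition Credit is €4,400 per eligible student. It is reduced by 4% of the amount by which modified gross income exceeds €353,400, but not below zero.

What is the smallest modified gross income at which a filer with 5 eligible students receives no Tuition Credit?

Full credit = 5 × €4,400 = €22,000.
The credit falls by 4% of each euro above €353,400, so it reaches zero when the excess is €22,000 / 4% = €550,000: income = €353,400 + €550,000 = €903,400.

€903,400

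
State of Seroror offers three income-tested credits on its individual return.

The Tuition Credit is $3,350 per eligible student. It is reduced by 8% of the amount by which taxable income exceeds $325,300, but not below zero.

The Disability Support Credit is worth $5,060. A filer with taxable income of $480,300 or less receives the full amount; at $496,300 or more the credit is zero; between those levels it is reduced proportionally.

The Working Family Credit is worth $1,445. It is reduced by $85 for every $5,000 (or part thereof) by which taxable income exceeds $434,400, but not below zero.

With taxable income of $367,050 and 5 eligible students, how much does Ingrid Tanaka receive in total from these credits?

$19,915

Tuition Credit: base = 5 × $3,350 = $16,750. 8% of the $41,750 excess over $325,300 is $3,340; credit = $16,750 − $3,340 = $13,410.
Disability Support Credit: $367,050 is at or below the $480,300 threshold, so the full $5,060 applies.
Working Family Credit: $367,050 is at or below the $434,400 threshold, so the full $1,445 applies.
Total: $13,410 + $5,060 + $1,445 = $19,915.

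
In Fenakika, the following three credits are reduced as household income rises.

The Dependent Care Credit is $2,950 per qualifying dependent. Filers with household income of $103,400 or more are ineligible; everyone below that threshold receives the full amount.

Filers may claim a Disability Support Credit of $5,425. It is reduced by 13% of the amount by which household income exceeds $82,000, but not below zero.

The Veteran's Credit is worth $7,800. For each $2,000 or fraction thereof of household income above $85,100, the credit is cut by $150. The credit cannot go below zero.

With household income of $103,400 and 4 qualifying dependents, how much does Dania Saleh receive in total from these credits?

$8,943

Dependent Care Credit: base = 4 × $2,950 = $11,800. $103,400 meets or exceeds the $103,400 cutoff, so the credit is $0.
Disability Support Credit: 13% of the $21,400 excess over $82,000 is $2,782; credit = $5,425 − $2,782 = $2,643.
Veteran's Credit: income exceeds $85,100 by $18,300, which is 10 full-or-partial $2,000 increments; reduction = 10 × $150 = $1,500, leaving $6,300.
Total: $0 + $2,643 + $6,300 = $8,943.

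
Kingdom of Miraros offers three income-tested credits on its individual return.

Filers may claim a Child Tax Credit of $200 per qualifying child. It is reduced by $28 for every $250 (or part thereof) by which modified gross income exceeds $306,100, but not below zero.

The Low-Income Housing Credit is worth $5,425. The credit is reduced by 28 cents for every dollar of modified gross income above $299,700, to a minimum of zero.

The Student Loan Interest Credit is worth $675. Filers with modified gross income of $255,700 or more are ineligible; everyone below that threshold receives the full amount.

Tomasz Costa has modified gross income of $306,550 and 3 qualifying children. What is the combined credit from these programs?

$4,051

Child Tax Credit: base = 3 × $200 = $600. income exceeds $306,100 by $450, which is 2 full-or-partial $250 increments; reduction = 2 × $28 = $56, leaving $544.
Low-Income Housing Credit: 28% of the $6,850 excess over $299,700 is $1,918; credit = $5,425 − $1,918 = $3,507.
Student Loan Interest Credit: $306,550 meets or exceeds the $255,700 cutoff, so the credit is $0.
Total: $544 + $3,507 + $0 = $4,051.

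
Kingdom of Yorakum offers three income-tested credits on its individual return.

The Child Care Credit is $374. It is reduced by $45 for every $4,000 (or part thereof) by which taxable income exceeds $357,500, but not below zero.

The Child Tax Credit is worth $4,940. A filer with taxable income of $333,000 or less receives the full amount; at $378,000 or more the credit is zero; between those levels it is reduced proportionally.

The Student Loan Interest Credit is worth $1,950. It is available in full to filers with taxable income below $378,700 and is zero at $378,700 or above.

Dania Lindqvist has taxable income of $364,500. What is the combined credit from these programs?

$3,716

Child Care Credit: income exceeds $357,500 by $7,000, which is 2 full-or-partial $4,000 increments; reduction = 2 × $45 = $90, leaving $284.
Child Tax Credit: $364,500 is $31,500 into a $45,000 phase-out range, leaving 13,500/45,000 of the credit: $4,940 × 13,500/45,000 = $1,482.
Student Loan Interest Credit: $364,500 is below the $378,700 cutoff, so the full $1,950 applies.
Total: $284 + $1,482 + $1,950 = $3,716.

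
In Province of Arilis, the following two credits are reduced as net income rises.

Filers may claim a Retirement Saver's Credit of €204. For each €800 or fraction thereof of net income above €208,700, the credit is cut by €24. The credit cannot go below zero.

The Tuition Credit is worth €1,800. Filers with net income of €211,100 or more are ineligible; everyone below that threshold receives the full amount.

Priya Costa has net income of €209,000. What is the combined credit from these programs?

€1,980

Retirement Saver's Credit: income exceeds €208,700 by €300, which is 1 full-or-partial €800 increment; reduction = 1 × €24 = €24, leaving €180.
Tuition Credit: €209,000 is below the €211,100 cutoff, so the full €1,800 applies.
Total: €180 + €1,800 = €1,980.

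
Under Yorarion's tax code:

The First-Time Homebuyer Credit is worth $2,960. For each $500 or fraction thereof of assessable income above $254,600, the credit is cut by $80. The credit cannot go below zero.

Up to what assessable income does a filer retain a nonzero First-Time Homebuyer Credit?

After 36 increments the reduction is 36 × $80 = $2,880, leaving $80; one more increment wipes it out. Increment 36 ends at excess 36 × $500 = $18,000, so the highest qualifying income is $254,600 + $18,000 = $272,600.

$272,600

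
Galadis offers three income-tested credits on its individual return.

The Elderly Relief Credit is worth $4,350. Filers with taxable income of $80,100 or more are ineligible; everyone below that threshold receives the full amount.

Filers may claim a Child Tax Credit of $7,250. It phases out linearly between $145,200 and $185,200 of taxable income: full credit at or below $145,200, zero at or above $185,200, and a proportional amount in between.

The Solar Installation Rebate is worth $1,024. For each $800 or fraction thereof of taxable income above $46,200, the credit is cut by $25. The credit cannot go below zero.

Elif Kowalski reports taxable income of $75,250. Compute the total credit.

Elderly Relief Credit: $75,250 is below the $80,100 cutoff, so the full $4,350 applies.
Child Tax Credit: $75,250 is at or below the $145,200 threshold, so the full $7,250 applies.
Solar Installation Rebate: income exceeds $46,200 by $29,050, which is 37 full-or-partial $800 increments; reduction = 37 × $25 = $925, leaving $99.
Total: $4,350 + $7,250 + $99 = $11,699.

$11,699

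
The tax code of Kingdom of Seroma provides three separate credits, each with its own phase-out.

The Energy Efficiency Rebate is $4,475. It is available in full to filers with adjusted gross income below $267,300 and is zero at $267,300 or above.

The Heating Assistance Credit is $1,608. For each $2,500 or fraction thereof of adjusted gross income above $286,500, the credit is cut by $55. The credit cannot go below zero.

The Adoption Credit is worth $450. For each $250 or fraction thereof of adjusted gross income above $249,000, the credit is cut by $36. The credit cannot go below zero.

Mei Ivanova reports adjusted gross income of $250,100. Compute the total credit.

$6,353

Energy Efficiency Rebate: $250,100 is below the $267,300 cutoff, so the full $4,475 applies.
Heating Assistance Credit: $250,100 is at or below the $286,500 threshold, so the full $1,608 applies.
Adoption Credit: income exceeds $249,000 by $1,100, which is 5 full-or-partial $250 increments; reduction = 5 × $36 = $180, leaving $270.
Total: $4,475 + $1,608 + $270 = $6,353.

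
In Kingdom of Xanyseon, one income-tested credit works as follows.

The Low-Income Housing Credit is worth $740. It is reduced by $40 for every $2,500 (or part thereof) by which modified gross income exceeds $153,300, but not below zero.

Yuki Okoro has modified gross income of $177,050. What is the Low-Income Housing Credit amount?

$340

Low-Income Housing Credit: income exceeds $153,300 by $23,750, which is 10 full-or-partial $2,500 increments; reduction = 10 × $40 = $400, leaving $340.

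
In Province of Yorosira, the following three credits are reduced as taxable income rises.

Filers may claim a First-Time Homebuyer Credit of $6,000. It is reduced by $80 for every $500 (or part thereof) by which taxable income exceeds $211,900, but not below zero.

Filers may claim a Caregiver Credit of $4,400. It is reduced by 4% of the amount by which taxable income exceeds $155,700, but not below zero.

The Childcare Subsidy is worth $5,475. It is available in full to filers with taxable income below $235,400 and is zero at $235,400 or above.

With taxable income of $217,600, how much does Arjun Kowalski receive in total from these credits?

$12,439

First-Time Homebuyer Credit: income exceeds $211,900 by $5,700, which is 12 full-or-partial $500 increments; reduction = 12 × $80 = $960, leaving $5,040.
Caregiver Credit: 4% of the $61,900 excess over $155,700 is $2,476; credit = $4,400 − $2,476 = $1,924.
Childcare Subsidy: $217,600 is below the $235,400 cutoff, so the full $5,475 applies.
Total: $5,040 + $1,924 + $5,475 = $12,439.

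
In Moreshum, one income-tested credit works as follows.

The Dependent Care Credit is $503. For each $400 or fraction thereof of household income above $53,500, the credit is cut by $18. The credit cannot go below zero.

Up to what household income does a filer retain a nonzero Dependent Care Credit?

After 27 increments the reduction is 27 × $18 = $486, leaving $17; one more increment wipes it out. Increment 27 ends at excess 27 × $400 = $10,800, so the highest qualifying income is $53,500 + $10,800 = $64,300.

$64,300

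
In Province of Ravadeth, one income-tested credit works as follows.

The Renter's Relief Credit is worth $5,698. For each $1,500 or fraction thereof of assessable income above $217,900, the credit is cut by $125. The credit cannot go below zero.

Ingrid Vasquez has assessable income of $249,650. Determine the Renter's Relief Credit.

$2,948

Renter's Relief Credit: income exceeds $217,900 by $31,750, which is 22 full-or-partial $1,500 increments; reduction = 22 × $125 = $2,750, leaving $2,948.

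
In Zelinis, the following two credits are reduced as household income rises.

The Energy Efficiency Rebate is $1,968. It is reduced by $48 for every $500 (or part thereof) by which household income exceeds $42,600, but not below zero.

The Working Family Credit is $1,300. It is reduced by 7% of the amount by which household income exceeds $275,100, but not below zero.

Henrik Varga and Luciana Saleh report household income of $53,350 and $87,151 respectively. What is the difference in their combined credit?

Henrik ($53,350): Energy Efficiency Rebate: income exceeds $42,600 by $10,750, which is 22 full-or-partial $500 increments; reduction = 22 × $48 = $1,056, leaving $912. Working Family Credit: $53,350 is at or below the $275,100 threshold, so the full $1,300 applies. total $912 + $1,300 = $2,212
Luciana ($87,151): Energy Efficiency Rebate: income exceeds $42,600 by $44,551 → 90 increments × $48 = $4,320 ≥ base, so the credit is $0. Working Family Credit: $87,151 is at or below the $275,100 threshold, so the full $1,300 applies. total $0 + $1,300 = $1,300
Difference: |$2,212 − $1,300| = $912.

$912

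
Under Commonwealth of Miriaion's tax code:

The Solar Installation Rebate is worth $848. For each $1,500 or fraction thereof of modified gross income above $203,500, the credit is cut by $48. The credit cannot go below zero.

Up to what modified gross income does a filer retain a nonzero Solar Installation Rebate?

$229,000

After 17 increments the reduction is 17 × $48 = $816, leaving $32; one more increment wipes it out. Increment 17 ends at excess 17 × $1,500 = $25,500, so the highest qualifying income is $203,500 + $25,500 = $229,000.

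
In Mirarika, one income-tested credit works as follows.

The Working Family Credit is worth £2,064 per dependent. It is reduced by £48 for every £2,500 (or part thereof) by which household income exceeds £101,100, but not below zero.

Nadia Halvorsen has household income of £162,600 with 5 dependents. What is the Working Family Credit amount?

£9,120

Working Family Credit: base = 5 × £2,064 = £10,320. income exceeds £101,100 by £61,500, which is 25 full-or-partial £2,500 increments; reduction = 25 × £48 = £1,200, leaving £9,120.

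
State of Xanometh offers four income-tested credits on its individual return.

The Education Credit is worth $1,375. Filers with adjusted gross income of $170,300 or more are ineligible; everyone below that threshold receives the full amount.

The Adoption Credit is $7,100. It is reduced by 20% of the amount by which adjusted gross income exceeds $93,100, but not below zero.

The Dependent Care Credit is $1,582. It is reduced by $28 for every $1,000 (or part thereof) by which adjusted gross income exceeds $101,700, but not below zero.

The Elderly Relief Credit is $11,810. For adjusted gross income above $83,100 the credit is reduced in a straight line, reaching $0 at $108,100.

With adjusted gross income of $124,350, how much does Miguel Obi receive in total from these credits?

$3,163

Education Credit: $124,350 is below the $170,300 cutoff, so the full $1,375 applies.
Adoption Credit: 20% of the $31,250 excess over $93,100 is $6,250; credit = $7,100 − $6,250 = $850.
Dependent Care Credit: income exceeds $101,700 by $22,650, which is 23 full-or-partial $1,000 increments; reduction = 23 × $28 = $644, leaving $938.
Elderly Relief Credit: $124,350 is at or above $108,100, so the credit is $0.
Total: $1,375 + $850 + $938 + $0 = $3,163.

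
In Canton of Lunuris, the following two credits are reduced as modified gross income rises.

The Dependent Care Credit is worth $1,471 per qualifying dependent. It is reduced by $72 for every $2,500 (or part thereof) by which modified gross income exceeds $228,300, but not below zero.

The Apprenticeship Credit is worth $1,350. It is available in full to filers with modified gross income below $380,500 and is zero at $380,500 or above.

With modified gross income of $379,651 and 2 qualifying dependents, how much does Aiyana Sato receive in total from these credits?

Dependent Care Credit: base = 2 × $1,471 = $2,942. income exceeds $228,300 by $151,351 → 61 increments × $72 = $4,392 ≥ base, so the credit is $0.
Apprenticeship Credit: $379,651 is below the $380,500 cutoff, so the full $1,350 applies.
Total: $0 + $1,350 = $1,350.

$1,350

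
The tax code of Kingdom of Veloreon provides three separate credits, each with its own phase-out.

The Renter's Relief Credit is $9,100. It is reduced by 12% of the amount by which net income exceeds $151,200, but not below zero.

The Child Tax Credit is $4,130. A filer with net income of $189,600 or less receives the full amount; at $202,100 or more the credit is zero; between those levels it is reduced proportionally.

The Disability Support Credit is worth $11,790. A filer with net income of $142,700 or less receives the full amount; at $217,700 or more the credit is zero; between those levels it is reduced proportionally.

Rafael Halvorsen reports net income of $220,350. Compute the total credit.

$802

Renter's Relief Credit: 12% of the $69,150 excess over $151,200 is $8,298; credit = $9,100 − $8,298 = $802.
Child Tax Credit: $220,350 is at or above $202,100, so the credit is $0.
Disability Support Credit: $220,350 is at or above $217,700, so the credit is $0.
Total: $802 + $0 + $0 = $802.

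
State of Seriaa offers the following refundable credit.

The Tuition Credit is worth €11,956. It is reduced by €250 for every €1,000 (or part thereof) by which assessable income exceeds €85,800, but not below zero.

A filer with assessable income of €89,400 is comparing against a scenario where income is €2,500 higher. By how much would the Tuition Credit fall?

€750

At €89,400 — income exceeds €85,800 by €3,600, which is 4 full-or-partial €1,000 increments; reduction = 4 × €250 = €1,000, leaving €10,956.
At €91,900 — income exceeds €85,800 by €6,100, which is 7 full-or-partial €1,000 increments; reduction = 7 × €250 = €1,750, leaving €10,206.
Lost: €10,956 − €10,206 = €750.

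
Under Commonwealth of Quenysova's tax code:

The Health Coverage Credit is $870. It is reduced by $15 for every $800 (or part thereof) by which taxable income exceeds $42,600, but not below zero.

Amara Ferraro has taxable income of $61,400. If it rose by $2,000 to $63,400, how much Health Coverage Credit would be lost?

$30

At $61,400 — income exceeds $42,600 by $18,800, which is 24 full-or-partial $800 increments; reduction = 24 × $15 = $360, leaving $510.
At $63,400 — income exceeds $42,600 by $20,800, which is 26 full-or-partial $800 increments; reduction = 26 × $15 = $390, leaving $480.
Lost: $510 − $480 = $30.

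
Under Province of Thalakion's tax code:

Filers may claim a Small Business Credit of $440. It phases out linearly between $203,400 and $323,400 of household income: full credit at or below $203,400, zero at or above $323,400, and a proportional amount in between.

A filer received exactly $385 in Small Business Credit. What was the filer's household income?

$218,400

$385 is 385/440 of the full $440, so 55/440 of the $120,000 range has been used: income = $203,400 + $120,000 × 55/440 = $218,400.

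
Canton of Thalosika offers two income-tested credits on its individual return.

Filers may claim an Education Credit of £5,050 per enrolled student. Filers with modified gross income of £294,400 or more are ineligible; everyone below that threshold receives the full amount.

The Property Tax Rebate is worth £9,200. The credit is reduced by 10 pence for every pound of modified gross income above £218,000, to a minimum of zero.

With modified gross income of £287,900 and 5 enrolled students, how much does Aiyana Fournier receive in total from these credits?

Education Credit: base = 5 × £5,050 = £25,250. £287,900 is below the £294,400 cutoff, so the full £25,250 applies.
Property Tax Rebate: 10% of the £69,900 excess over £218,000 is £6,990; credit = £9,200 − £6,990 = £2,210.
Total: £25,250 + £2,210 = £27,460.

£27,460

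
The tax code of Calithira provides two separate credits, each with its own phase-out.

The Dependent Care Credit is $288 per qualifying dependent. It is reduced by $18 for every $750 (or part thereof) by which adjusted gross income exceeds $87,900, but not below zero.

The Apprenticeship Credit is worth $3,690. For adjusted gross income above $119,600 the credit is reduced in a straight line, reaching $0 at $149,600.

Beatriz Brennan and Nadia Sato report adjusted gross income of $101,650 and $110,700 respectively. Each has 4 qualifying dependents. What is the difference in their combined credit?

Beatriz ($101,650): Dependent Care Credit: base = 4 × $288 = $1,152. income exceeds $87,900 by $13,750, which is 19 full-or-partial $750 increments; reduction = 19 × $18 = $342, leaving $810. Apprenticeship Credit: $101,650 is at or below the $119,600 threshold, so the full $3,690 applies. total $810 + $3,690 = $4,500
Nadia ($110,700): Dependent Care Credit: base = 4 × $288 = $1,152. income exceeds $87,900 by $22,800, which is 31 full-or-partial $750 increments; reduction = 31 × $18 = $558, leaving $594. Apprenticeship Credit: $110,700 is at or below the $119,600 threshold, so the full $3,690 applies. total $594 + $3,690 = $4,284
Difference: |$4,500 − $4,284| = $216.

$216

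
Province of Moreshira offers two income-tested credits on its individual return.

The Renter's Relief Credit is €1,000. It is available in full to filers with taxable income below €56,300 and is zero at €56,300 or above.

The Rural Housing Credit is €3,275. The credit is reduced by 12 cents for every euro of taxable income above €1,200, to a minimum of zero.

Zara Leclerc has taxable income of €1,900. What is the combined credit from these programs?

Renter's Relief Credit: €1,900 is below the €56,300 cutoff, so the full €1,000 applies.
Rural Housing Credit: 12% of the €700 excess over €1,200 is €84; credit = €3,275 − €84 = €3,191.
Total: €1,000 + €3,191 = €4,191.

€4,191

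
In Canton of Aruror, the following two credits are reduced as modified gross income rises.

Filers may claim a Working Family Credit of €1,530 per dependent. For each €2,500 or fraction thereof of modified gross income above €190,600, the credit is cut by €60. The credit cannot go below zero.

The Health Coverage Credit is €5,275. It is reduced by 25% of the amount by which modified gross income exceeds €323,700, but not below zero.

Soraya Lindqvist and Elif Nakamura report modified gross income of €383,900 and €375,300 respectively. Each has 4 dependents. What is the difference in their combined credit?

€240

Soraya (€383,900): Working Family Credit: base = 4 × €1,530 = €6,120. income exceeds €190,600 by €193,300, which is 78 full-or-partial €2,500 increments; reduction = 78 × €60 = €4,680, leaving €1,440. Health Coverage Credit: 25% of the €60,200 excess over €323,700 is €15,050 ≥ base, so the credit is €0. total €1,440 + €0 = €1,440
Elif (€375,300): Working Family Credit: base = 4 × €1,530 = €6,120. income exceeds €190,600 by €184,700, which is 74 full-or-partial €2,500 increments; reduction = 74 × €60 = €4,440, leaving €1,680. Health Coverage Credit: 25% of the €51,600 excess over €323,700 is €12,900 ≥ base, so the credit is €0. total €1,680 + €0 = €1,680
Difference: |€1,440 − €1,680| = €240.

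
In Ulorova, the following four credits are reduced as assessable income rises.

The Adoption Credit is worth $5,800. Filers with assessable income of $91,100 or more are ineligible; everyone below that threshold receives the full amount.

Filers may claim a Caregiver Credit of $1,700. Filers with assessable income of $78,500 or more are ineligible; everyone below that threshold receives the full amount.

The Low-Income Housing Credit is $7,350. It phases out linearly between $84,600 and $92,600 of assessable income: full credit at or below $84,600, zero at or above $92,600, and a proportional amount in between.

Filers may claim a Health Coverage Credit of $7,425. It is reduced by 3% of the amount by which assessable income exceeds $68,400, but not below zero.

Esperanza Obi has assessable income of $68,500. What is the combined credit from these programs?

Adoption Credit: $68,500 is below the $91,100 cutoff, so the full $5,800 applies.
Caregiver Credit: $68,500 is below the $78,500 cutoff, so the full $1,700 applies.
Low-Income Housing Credit: $68,500 is at or below the $84,600 threshold, so the full $7,350 applies.
Health Coverage Credit: 3% of the $100 excess over $68,400 is $3; credit = $7,425 − $3 = $7,422.
Total: $5,800 + $1,700 + $7,350 + $7,422 = $22,272.

$22,272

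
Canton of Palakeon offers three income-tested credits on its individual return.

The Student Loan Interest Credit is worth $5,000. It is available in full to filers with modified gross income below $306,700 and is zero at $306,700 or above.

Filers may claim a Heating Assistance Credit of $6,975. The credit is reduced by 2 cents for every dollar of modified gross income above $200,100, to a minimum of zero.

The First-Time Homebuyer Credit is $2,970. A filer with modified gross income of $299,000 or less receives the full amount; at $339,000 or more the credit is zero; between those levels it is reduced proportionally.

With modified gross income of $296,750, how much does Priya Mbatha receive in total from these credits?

Student Loan Interest Credit: $296,750 is below the $306,700 cutoff, so the full $5,000 applies.
Heating Assistance Credit: 2% of the $96,650 excess over $200,100 is $1,933; credit = $6,975 − $1,933 = $5,042.
First-Time Homebuyer Credit: $296,750 is at or below the $299,000 threshold, so the full $2,970 applies.
Total: $5,000 + $5,042 + $2,970 = $13,012.

$13,012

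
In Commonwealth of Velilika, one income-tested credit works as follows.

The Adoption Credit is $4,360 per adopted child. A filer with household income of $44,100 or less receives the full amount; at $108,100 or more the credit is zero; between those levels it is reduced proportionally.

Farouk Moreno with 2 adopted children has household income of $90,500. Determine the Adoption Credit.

$2,398

Adoption Credit: base = 2 × $4,360 = $8,720. $90,500 is $46,400 into a $64,000 phase-out range, leaving 17,600/64,000 of the credit: $8,720 × 17,600/64,000 = $2,398.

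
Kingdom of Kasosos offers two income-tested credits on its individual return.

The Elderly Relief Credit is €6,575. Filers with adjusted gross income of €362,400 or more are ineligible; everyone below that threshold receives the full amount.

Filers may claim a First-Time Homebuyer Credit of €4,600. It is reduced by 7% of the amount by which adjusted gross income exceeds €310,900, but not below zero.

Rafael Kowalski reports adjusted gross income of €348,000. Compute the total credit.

Elderly Relief Credit: €348,000 is below the €362,400 cutoff, so the full €6,575 applies.
First-Time Homebuyer Credit: 7% of the €37,100 excess over €310,900 is €2,597; credit = €4,600 − €2,597 = €2,003.
Total: €6,575 + €2,003 = €8,578.

€8,578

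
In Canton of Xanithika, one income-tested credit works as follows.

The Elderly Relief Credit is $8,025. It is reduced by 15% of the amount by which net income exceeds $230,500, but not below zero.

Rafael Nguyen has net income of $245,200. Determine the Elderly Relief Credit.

Elderly Relief Credit: 15% of the $14,700 excess over $230,500 is $2,205; credit = $8,025 − $2,205 = $5,820.

$5,820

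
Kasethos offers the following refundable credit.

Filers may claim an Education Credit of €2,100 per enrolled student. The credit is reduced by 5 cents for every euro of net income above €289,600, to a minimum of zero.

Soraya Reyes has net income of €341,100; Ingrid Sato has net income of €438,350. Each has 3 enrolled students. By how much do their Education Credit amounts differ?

€3,725

Soraya (€341,100): Education Credit: base = 3 × €2,100 = €6,300. 5% of the €51,500 excess over €289,600 is €2,575; credit = €6,300 − €2,575 = €3,725.
Ingrid (€438,350): Education Credit: base = 3 × €2,100 = €6,300. 5% of the €148,750 excess over €289,600 is €7,437.50 ≥ base, so the credit is €0.
Difference: |€3,725 − €0| = €3,725.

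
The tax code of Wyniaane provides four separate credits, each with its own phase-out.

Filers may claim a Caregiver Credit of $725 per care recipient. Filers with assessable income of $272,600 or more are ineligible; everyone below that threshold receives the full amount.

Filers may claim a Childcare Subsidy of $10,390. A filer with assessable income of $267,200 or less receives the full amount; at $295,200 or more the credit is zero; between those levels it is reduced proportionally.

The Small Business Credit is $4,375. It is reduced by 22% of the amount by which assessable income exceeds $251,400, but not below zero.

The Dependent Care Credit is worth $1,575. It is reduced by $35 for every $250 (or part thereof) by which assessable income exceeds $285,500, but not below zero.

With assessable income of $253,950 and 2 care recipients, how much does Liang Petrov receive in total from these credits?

$17,229

Caregiver Credit: base = 2 × $725 = $1,450. $253,950 is below the $272,600 cutoff, so the full $1,450 applies.
Childcare Subsidy: $253,950 is at or below the $267,200 threshold, so the full $10,390 applies.
Small Business Credit: 22% of the $2,550 excess over $251,400 is $561; credit = $4,375 − $561 = $3,814.
Dependent Care Credit: $253,950 is at or below the $285,500 threshold, so the full $1,575 applies.
Total: $1,450 + $10,390 + $3,814 + $1,575 = $17,229.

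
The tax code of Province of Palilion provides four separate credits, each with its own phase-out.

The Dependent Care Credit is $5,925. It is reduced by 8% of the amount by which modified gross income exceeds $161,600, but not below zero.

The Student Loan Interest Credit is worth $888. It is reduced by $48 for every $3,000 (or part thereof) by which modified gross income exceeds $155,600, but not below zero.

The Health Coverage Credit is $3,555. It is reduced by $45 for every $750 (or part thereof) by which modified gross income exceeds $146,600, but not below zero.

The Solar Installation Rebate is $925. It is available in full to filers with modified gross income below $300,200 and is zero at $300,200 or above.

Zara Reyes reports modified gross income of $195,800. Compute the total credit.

$4,915

Dependent Care Credit: 8% of the $34,200 excess over $161,600 is $2,736; credit = $5,925 − $2,736 = $3,189.
Student Loan Interest Credit: income exceeds $155,600 by $40,200, which is 14 full-or-partial $3,000 increments; reduction = 14 × $48 = $672, leaving $216.
Health Coverage Credit: income exceeds $146,600 by $49,200, which is 66 full-or-partial $750 increments; reduction = 66 × $45 = $2,970, leaving $585.
Solar Installation Rebate: $195,800 is below the $300,200 cutoff, so the full $925 applies.
Total: $3,189 + $216 + $585 + $925 = $4,915.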